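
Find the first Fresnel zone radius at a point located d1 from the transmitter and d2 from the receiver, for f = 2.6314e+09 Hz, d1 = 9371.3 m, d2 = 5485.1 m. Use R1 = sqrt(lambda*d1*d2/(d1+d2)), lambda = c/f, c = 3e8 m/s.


lambda = c / f = 3.0000e+08 / 2.6314e+09 = 0.1140078 m
R1 = sqrt(0.1140078 * 9371.3 * 5485.1 / (9371.3 + 5485.1)) = 19.86 m

19.86 m


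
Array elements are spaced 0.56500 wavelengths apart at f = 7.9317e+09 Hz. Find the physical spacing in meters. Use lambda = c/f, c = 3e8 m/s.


lambda = c / f = 3.0000e+08 / 7.9317e+09 = 0.03782291 m
d = 0.56500 * 0.03782291 = 0.02137 m

0.02137 m


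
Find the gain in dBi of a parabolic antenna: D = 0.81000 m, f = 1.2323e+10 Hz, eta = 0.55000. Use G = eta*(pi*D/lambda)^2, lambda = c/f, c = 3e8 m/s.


lambda = c / f = 3.0000e+08 / 1.2323e+10 = 0.02434472 m
G_linear = 0.55000 * (pi * 0.81000 / 0.02434472)^2 = 6009.286
G_dBi = 10 * log10(6009.286) = 37.79 dBi

37.79 dBi


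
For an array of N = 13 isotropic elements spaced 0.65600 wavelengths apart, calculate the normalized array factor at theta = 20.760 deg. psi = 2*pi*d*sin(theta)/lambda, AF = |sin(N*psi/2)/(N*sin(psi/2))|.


psi = 2*pi*0.65600*sin(20.760 deg) = 1.460979 rad
AF = |sin(13*1.460979/2) / (13*sin(1.460979/2))| = 8.246e-03

8.246e-03


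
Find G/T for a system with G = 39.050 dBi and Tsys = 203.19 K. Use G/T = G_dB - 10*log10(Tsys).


G/T = 39.050 - 10*log10(203.19) = 39.050 - 23.07902 = 15.97 dB/K

15.97 dB/K


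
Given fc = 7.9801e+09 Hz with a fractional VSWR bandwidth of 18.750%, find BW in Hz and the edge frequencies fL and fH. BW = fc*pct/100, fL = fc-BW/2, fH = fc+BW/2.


BW = 7.9801e+09 * 18.750/100 = 1.496269e+09 Hz
fL = 7.9801e+09 - 1.496269e+09/2 = 7.232e+09 Hz
fH = 7.9801e+09 + 1.496269e+09/2 = 8.728e+09 Hz

BW=1.496e+09 Hz, fL=7.232e+09 Hz, fH=8.728e+09 Hz


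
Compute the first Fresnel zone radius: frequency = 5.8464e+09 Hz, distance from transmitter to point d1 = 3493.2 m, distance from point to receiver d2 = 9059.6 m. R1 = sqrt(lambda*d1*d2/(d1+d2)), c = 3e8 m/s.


lambda = c / f = 3.0000e+08 / 5.8464e+09 = 0.05131363 m
R1 = sqrt(0.05131363 * 3493.2 * 9059.6 / (3493.2 + 9059.6)) = 11.37 m

11.37 m


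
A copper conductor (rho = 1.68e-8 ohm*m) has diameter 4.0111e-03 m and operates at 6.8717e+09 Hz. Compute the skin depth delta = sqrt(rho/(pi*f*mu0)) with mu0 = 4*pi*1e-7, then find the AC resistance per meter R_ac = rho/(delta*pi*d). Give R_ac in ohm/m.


delta = sqrt(1.68e-8 / (pi * 6.8717e+09 * 4*pi*1e-7)) = 7.869419e-07 m
R_ac = 1.68e-8 / (7.869419e-07 * pi * 4.0111e-03) = 1.694 ohm/m

1.694 ohm/m


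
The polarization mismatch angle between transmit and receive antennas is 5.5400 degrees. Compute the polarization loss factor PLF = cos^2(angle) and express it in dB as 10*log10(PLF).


PLF_linear = cos^2(5.5400 deg) = 0.9906799
PLF_dB = 10 * log10(0.9906799) = -0.04067 dB

-0.04067 dB


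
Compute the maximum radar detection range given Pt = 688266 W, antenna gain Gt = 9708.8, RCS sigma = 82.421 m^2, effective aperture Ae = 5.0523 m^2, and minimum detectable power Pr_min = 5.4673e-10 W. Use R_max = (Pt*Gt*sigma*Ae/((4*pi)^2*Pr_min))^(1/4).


R^4 = 688266*9708.8*82.421*5.0523 / ((4*pi)^2 * 5.4673e-10) = 3.222970e+19
R_max = 3.222970e+19^0.25 = 75347 m

75347 m


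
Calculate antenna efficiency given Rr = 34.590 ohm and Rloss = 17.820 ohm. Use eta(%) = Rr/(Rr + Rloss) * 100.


eta = 34.590 / (34.590 + 17.820) * 100 = 66.00%

66.00%


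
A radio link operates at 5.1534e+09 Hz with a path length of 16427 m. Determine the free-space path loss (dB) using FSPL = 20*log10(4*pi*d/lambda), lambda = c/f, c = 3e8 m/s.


lambda = c / f = 3.0000e+08 / 5.1534e+09 = 0.05821399 m
FSPL = 20 * log10(4*pi*16427/0.05821399) = 131.0 dB

131.0 dB


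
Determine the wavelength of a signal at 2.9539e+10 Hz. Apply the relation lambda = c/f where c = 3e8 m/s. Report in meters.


lambda = c / f = 3.0000e+08 / 2.9539e+10 = 0.01016 m

0.01016 m


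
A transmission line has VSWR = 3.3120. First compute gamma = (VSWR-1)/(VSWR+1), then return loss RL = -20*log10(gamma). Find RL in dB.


gamma = (3.3120 - 1) / (3.3120 + 1) = 0.5361781
RL = -20 * log10(0.5361781) = 5.414 dB

5.414 dB


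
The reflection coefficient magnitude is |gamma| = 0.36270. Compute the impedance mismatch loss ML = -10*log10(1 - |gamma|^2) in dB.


ML = -10 * log10(1 - 0.36270^2) = -10 * log10(0.86844871) = 0.6126 dB

0.6126 dB


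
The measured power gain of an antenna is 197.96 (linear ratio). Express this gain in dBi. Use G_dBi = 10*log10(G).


G_dBi = 10 * log10(197.96) = 22.97 dBi

22.97 dBi


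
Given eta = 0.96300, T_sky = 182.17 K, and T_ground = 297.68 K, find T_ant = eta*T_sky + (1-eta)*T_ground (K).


T_ant = 0.96300 * 182.17 + (1 - 0.96300) * 297.68 = 186.4 K

186.4 K


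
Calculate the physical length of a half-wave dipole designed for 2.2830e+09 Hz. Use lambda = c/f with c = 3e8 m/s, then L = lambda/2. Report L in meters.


lambda = c / f = 3.0000e+08 / 2.2830e+09 = 0.1314060 m
L = lambda / 2 = 0.1314060 / 2 = 0.06570 m

0.06570 m


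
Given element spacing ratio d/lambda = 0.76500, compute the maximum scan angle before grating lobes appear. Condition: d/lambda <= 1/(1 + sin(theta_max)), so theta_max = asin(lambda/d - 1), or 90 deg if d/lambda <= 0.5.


lambda/d - 1 = 1/0.76500 - 1 = 0.3071895
theta_max = asin(0.3071895) = 17.89 deg

17.89 deg


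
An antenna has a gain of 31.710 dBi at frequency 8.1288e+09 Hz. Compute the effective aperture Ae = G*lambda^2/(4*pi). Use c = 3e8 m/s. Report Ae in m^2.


lambda = c / f = 3.0000e+08 / 8.1288e+09 = 0.03690582 m
G_linear = 10^(31.710/10) = 1482.518
Ae = G_linear * lambda^2 / (4*pi) = 1482.518 * 0.03690582^2 / (4*pi) = 0.1607 m^2

0.1607 m^2


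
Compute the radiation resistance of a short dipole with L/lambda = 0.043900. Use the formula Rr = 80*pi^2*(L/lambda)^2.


Rr = 80 * pi^2 * (0.043900)^2 = 80 * 9.869604 * 1.927210e-03 = 1.522 ohm

1.522 ohm


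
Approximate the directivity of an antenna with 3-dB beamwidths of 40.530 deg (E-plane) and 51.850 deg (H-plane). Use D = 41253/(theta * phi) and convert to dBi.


D_linear = 41253 / (40.530 * 51.850) = 19.63045
D_dBi = 10 * log10(19.63045) = 12.93 dBi

12.93 dBi


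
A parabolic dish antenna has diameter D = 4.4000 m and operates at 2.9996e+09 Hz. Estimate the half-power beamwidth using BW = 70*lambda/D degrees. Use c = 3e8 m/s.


lambda = c / f = 3.0000e+08 / 2.9996e+09 = 0.1000133 m
BW = 70 * 0.1000133 / 4.4000 = 1.591 deg

1.591 deg


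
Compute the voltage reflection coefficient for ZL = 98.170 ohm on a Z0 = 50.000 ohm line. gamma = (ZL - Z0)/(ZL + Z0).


gamma = (98.170 - 50.000) / (98.170 + 50.000) = 0.3251

0.3251


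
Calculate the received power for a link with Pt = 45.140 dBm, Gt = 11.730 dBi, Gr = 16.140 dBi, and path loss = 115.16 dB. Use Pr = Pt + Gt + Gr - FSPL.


Pr = 45.140 + 11.730 + 16.140 - 115.16 = -42.15 dBm

-42.15 dBm


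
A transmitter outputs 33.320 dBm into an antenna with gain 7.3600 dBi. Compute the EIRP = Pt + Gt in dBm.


EIRP = Pt + Gt = 33.320 + 7.3600 = 40.68 dBm

40.68 dBm


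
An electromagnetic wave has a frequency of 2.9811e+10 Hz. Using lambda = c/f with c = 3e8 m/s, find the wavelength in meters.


lambda = c / f = 3.0000e+08 / 2.9811e+10 = 0.01006 m

0.01006 m


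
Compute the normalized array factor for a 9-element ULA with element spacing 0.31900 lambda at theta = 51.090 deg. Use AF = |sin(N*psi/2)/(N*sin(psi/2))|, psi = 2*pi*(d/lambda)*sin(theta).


psi = 2*pi*0.31900*sin(51.090 deg) = 1.559641 rad
AF = |sin(9*1.559641/2) / (9*sin(1.559641/2))| = 0.1060

0.1060


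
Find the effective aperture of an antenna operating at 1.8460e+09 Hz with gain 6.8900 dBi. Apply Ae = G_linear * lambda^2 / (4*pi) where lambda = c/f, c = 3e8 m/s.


lambda = c / f = 3.0000e+08 / 1.8460e+09 = 0.1625135 m
G_linear = 10^(6.8900/10) = 4.886524
Ae = G_linear * lambda^2 / (4*pi) = 4.886524 * 0.1625135^2 / (4*pi) = 0.01027 m^2

0.01027 m^2


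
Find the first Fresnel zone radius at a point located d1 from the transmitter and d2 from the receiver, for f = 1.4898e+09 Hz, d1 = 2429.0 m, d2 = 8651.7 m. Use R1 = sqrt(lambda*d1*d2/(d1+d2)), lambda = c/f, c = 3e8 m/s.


lambda = c / f = 3.0000e+08 / 1.4898e+09 = 0.2013693 m
R1 = sqrt(0.2013693 * 2429.0 * 8651.7 / (2429.0 + 8651.7)) = 19.54 m

19.54 m


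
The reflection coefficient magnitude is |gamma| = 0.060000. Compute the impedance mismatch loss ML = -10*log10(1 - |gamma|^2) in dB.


ML = -10 * log10(1 - 0.060000^2) = -10 * log10(0.9964) = 0.01566 dB

0.01566 dB


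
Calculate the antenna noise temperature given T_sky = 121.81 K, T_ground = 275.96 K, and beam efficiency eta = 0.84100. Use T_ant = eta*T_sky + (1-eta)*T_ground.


T_ant = 0.84100 * 121.81 + (1 - 0.84100) * 275.96 = 146.3 K

146.3 K


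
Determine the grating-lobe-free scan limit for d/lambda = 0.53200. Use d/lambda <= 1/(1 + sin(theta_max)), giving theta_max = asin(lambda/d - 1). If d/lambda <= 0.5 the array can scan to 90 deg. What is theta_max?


lambda/d - 1 = 1/0.53200 - 1 = 0.8796992
theta_max = asin(0.8796992) = 61.61 deg

61.61 deg


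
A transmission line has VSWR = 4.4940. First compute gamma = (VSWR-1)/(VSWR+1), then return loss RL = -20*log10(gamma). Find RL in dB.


gamma = (4.4940 - 1) / (4.4940 + 1) = 0.6359665
RL = -20 * log10(0.6359665) = 3.931 dB

3.931 dB


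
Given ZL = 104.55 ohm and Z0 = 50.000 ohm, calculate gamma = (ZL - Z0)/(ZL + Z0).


gamma = (104.55 - 50.000) / (104.55 + 50.000) = 0.3530

0.3530


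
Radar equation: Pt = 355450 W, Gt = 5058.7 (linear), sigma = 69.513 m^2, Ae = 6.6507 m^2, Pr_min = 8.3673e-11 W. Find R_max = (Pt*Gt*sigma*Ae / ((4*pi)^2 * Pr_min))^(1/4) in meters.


R^4 = 355450*5058.7*69.513*6.6507 / ((4*pi)^2 * 8.3673e-11) = 6.291378e+19
R_max = 6.291378e+19^0.25 = 89061 m

89061 m


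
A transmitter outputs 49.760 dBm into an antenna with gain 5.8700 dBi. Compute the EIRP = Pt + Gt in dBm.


EIRP = Pt + Gt = 49.760 + 5.8700 = 55.63 dBm

55.63 dBm


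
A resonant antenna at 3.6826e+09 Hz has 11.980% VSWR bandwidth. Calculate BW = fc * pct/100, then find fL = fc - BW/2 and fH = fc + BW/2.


BW = 3.6826e+09 * 11.980/100 = 4.411755e+08 Hz
fL = 3.6826e+09 - 4.411755e+08/2 = 3.462e+09 Hz
fH = 3.6826e+09 + 4.411755e+08/2 = 3.903e+09 Hz

BW=4.412e+08 Hz, fL=3.462e+09 Hz, fH=3.903e+09 Hz


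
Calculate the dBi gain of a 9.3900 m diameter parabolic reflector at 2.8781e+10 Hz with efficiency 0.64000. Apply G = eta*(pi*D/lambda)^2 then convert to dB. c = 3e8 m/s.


lambda = c / f = 3.0000e+08 / 2.8781e+10 = 0.01042354 m
G_linear = 0.64000 * (pi * 9.3900 / 0.01042354)^2 = 5.126022e+06
G_dBi = 10 * log10(5.126022e+06) = 67.10 dBi

67.10 dBi


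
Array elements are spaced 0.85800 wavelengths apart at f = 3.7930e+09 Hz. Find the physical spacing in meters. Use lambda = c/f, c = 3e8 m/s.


lambda = c / f = 3.0000e+08 / 3.7930e+09 = 0.07909307 m
d = 0.85800 * 0.07909307 = 0.06786 m

0.06786 m


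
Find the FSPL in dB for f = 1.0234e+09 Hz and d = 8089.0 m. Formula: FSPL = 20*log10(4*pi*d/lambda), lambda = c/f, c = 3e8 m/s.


lambda = c / f = 3.0000e+08 / 1.0234e+09 = 0.2931405 m
FSPL = 20 * log10(4*pi*8089.0/0.2931405) = 110.8 dB

110.8 dB


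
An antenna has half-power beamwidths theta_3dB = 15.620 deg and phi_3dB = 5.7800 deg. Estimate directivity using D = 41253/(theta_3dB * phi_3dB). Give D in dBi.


D_linear = 41253 / (15.620 * 5.7800) = 456.9268
D_dBi = 10 * log10(456.9268) = 26.60 dBi

26.60 dBi


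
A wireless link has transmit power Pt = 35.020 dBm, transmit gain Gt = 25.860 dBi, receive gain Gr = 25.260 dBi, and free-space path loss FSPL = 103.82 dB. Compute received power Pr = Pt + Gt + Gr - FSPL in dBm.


Pr = 35.020 + 25.860 + 25.260 - 103.82 = -17.68 dBm

-17.68 dBm


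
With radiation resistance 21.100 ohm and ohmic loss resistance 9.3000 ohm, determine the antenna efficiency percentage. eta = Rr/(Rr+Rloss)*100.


eta = 21.100 / (21.100 + 9.3000) * 100 = 69.41%

69.41%


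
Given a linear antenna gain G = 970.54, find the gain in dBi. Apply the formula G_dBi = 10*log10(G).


G_dBi = 10 * log10(970.54) = 29.87 dBi

29.87 dBi


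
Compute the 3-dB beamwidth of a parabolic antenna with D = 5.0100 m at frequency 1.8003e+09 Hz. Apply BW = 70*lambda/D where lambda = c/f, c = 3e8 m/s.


lambda = c / f = 3.0000e+08 / 1.8003e+09 = 0.1666389 m
BW = 70 * 0.1666389 / 5.0100 = 2.328 deg

2.328 deg


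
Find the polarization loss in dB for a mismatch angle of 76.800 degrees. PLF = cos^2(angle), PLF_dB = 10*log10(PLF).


PLF_linear = cos^2(76.800 deg) = 0.05214412
PLF_dB = 10 * log10(0.05214412) = -12.83 dB

-12.83 dB


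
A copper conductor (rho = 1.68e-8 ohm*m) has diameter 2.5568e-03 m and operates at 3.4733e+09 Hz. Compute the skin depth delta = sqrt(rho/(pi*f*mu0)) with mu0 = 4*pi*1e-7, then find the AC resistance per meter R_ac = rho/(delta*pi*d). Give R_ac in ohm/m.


delta = sqrt(1.68e-8 / (pi * 3.4733e+09 * 4*pi*1e-7)) = 1.106888e-06 m
R_ac = 1.68e-8 / (1.106888e-06 * pi * 2.5568e-03) = 1.890 ohm/m

1.890 ohm/m


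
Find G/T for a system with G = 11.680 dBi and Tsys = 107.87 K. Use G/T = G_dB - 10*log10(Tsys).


G/T = 11.680 - 10*log10(107.87) = 11.680 - 20.32901 = -8.649 dB/K

-8.649 dB/K


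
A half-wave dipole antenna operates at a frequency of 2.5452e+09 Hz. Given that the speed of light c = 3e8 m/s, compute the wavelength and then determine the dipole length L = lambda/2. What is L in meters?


lambda = c / f = 3.0000e+08 / 2.5452e+09 = 0.1178689 m
L = lambda / 2 = 0.1178689 / 2 = 0.05893 m

0.05893 m


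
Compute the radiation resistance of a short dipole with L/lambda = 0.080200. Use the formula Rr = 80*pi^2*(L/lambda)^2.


Rr = 80 * pi^2 * (0.080200)^2 = 80 * 9.869604 * 6.432040e-03 = 5.079 ohm

5.079 ohm


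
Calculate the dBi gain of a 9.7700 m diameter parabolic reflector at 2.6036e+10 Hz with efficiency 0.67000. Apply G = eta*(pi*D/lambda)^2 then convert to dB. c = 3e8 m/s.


lambda = c / f = 3.0000e+08 / 2.6036e+10 = 0.01152251 m
G_linear = 0.67000 * (pi * 9.7700 / 0.01152251)^2 = 4.754113e+06
G_dBi = 10 * log10(4.754113e+06) = 66.77 dBi

66.77 dBi


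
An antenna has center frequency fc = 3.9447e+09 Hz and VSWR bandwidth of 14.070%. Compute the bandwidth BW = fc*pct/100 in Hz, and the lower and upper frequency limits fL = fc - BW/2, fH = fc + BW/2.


BW = 3.9447e+09 * 14.070/100 = 5.550193e+08 Hz
fL = 3.9447e+09 - 5.550193e+08/2 = 3.667e+09 Hz
fH = 3.9447e+09 + 5.550193e+08/2 = 4.222e+09 Hz

BW=5.550e+08 Hz, fL=3.667e+09 Hz, fH=4.222e+09 Hz


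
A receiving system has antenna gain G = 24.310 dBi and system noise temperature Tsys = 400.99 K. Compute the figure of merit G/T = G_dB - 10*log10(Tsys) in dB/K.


G/T = 24.310 - 10*log10(400.99) = 24.310 - 26.03134 = -1.721 dB/K

-1.721 dB/K


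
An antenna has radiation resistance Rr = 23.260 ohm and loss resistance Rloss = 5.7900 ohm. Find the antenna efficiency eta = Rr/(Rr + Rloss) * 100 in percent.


eta = 23.260 / (23.260 + 5.7900) * 100 = 80.07%

80.07%


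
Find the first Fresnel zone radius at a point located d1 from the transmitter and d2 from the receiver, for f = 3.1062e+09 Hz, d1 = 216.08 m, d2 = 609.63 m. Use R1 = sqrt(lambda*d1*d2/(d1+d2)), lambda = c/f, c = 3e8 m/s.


lambda = c / f = 3.0000e+08 / 3.1062e+09 = 0.09658103 m
R1 = sqrt(0.09658103 * 216.08 * 609.63 / (216.08 + 609.63)) = 3.925 m

3.925 m


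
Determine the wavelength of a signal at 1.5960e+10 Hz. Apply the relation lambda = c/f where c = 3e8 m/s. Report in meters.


lambda = c / f = 3.0000e+08 / 1.5960e+10 = 0.01880 m

0.01880 m


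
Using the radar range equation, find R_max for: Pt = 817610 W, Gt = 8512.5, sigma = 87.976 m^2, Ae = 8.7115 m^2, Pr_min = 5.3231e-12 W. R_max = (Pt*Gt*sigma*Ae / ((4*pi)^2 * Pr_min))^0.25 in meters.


R^4 = 817610*8512.5*87.976*8.7115 / ((4*pi)^2 * 5.3231e-12) = 6.345650e+21
R_max = 6.345650e+21^0.25 = 282240 m

282240 m


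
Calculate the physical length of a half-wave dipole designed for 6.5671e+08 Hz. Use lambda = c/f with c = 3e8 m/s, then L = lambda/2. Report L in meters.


lambda = c / f = 3.0000e+08 / 6.5671e+08 = 0.4568226 m
L = lambda / 2 = 0.4568226 / 2 = 0.2284 m

0.2284 m


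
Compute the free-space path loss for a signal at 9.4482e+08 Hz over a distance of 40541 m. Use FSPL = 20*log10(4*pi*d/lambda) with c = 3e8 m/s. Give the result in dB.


lambda = c / f = 3.0000e+08 / 9.4482e+08 = 0.3175208 m
FSPL = 20 * log10(4*pi*40541/0.3175208) = 124.1 dB

124.1 dB


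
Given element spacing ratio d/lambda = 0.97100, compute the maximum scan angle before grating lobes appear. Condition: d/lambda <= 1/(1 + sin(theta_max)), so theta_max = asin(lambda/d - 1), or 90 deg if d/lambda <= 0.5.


lambda/d - 1 = 1/0.97100 - 1 = 0.02986612
theta_max = asin(0.02986612) = 1.711 deg

1.711 deg


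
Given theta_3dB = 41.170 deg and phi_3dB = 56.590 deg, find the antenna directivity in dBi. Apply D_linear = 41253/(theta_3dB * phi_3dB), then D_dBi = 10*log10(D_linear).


D_linear = 41253 / (41.170 * 56.590) = 17.70659
D_dBi = 10 * log10(17.70659) = 12.48 dBi

12.48 dBi


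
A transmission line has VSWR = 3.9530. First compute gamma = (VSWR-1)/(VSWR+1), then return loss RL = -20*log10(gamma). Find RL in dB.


gamma = (3.9530 - 1) / (3.9530 + 1) = 0.5962043
RL = -20 * log10(0.5962043) = 4.492 dB

4.492 dB


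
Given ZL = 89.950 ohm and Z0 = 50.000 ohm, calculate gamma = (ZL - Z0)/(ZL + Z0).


gamma = (89.950 - 50.000) / (89.950 + 50.000) = 0.2855

0.2855


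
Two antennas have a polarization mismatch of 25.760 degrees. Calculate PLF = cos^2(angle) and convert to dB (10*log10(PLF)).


PLF_linear = cos^2(25.760 deg) = 0.8111207
PLF_dB = 10 * log10(0.8111207) = -0.9091 dB

-0.9091 dB


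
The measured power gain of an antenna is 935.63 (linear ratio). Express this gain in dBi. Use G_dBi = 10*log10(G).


G_dBi = 10 * log10(935.63) = 29.71 dBi

29.71 dBi


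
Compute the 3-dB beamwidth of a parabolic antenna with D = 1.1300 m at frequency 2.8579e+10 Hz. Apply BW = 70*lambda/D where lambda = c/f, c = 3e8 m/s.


lambda = c / f = 3.0000e+08 / 2.8579e+10 = 0.01049722 m
BW = 70 * 0.01049722 / 1.1300 = 0.6503 deg

0.6503 deg


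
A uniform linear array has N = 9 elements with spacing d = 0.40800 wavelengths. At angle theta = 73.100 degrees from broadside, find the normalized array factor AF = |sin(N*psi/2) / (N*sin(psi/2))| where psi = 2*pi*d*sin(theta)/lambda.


psi = 2*pi*0.40800*sin(73.100 deg) = 2.452830 rad
AF = |sin(9*2.452830/2) / (9*sin(2.452830/2))| = 0.1179

0.1179


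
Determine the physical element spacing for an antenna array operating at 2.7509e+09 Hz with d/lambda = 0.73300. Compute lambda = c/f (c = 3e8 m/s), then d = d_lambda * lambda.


lambda = c / f = 3.0000e+08 / 2.7509e+09 = 0.1090552 m
d = 0.73300 * 0.1090552 = 0.07994 m

0.07994 m


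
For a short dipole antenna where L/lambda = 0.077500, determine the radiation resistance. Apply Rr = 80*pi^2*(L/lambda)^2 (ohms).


Rr = 80 * pi^2 * (0.077500)^2 = 80 * 9.869604 * 6.006250e-03 = 4.742 ohm

4.742 ohm


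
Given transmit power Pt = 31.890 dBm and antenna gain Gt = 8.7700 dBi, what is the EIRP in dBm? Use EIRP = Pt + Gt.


EIRP = Pt + Gt = 31.890 + 8.7700 = 40.66 dBm

40.66 dBm


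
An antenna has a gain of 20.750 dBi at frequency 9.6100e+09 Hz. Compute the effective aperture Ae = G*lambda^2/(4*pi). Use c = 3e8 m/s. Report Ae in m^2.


lambda = c / f = 3.0000e+08 / 9.6100e+09 = 0.03121748 m
G_linear = 10^(20.750/10) = 118.8502
Ae = G_linear * lambda^2 / (4*pi) = 118.8502 * 0.03121748^2 / (4*pi) = 9.217e-03 m^2

9.217e-03 m^2


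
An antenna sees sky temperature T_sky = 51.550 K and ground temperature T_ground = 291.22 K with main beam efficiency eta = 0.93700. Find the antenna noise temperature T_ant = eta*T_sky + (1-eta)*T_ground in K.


T_ant = 0.93700 * 51.550 + (1 - 0.93700) * 291.22 = 66.65 K

66.65 K


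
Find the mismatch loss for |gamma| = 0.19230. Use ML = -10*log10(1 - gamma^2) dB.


ML = -10 * log10(1 - 0.19230^2) = -10 * log10(0.96302071) = 0.1636 dB

0.1636 dB


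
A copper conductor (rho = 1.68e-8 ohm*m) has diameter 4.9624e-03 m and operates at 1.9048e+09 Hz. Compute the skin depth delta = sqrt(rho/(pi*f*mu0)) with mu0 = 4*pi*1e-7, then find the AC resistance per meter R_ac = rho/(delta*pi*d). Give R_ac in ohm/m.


delta = sqrt(1.68e-8 / (pi * 1.9048e+09 * 4*pi*1e-7)) = 1.494686e-06 m
R_ac = 1.68e-8 / (1.494686e-06 * pi * 4.9624e-03) = 0.7210 ohm/m

0.7210 ohm/m


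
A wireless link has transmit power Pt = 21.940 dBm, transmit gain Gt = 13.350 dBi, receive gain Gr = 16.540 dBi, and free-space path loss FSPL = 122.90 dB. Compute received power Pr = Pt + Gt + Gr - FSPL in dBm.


Pr = 21.940 + 13.350 + 16.540 - 122.90 = -71.07 dBm

-71.07 dBm


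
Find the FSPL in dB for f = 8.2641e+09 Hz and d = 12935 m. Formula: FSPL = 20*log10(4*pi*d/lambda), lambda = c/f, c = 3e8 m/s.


lambda = c / f = 3.0000e+08 / 8.2641e+09 = 0.03630159 m
FSPL = 20 * log10(4*pi*12935/0.03630159) = 133.0 dB

133.0 dB


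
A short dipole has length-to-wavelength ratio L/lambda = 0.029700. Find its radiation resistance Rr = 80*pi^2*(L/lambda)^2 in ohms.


Rr = 80 * pi^2 * (0.029700)^2 = 80 * 9.869604 * 8.820900e-04 = 0.6965 ohm

0.6965 ohm


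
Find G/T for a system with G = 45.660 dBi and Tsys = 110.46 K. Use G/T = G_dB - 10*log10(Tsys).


G/T = 45.660 - 10*log10(110.46) = 45.660 - 20.43205 = 25.23 dB/K

25.23 dB/K


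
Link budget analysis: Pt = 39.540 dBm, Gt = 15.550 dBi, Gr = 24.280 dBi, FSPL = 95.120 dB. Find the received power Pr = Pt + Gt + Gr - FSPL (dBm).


Pr = 39.540 + 15.550 + 24.280 - 95.120 = -15.75 dBm

-15.75 dBm


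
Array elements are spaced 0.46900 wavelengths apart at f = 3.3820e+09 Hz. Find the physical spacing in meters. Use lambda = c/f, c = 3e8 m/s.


lambda = c / f = 3.0000e+08 / 3.3820e+09 = 0.08870491 m
d = 0.46900 * 0.08870491 = 0.04160 m

0.04160 m


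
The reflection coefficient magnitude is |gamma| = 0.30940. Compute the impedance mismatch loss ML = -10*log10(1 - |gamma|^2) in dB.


ML = -10 * log10(1 - 0.30940^2) = -10 * log10(0.90427164) = 0.4370 dB

0.4370 dB


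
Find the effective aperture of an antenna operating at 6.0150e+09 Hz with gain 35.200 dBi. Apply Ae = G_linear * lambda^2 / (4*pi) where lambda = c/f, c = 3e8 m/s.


lambda = c / f = 3.0000e+08 / 6.0150e+09 = 0.04987531 m
G_linear = 10^(35.200/10) = 3311.311
Ae = G_linear * lambda^2 / (4*pi) = 3311.311 * 0.04987531^2 / (4*pi) = 0.6555 m^2

0.6555 m^2


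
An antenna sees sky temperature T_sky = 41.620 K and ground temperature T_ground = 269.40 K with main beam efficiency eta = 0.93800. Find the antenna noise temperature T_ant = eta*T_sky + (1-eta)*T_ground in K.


T_ant = 0.93800 * 41.620 + (1 - 0.93800) * 269.40 = 55.74 K

55.74 K


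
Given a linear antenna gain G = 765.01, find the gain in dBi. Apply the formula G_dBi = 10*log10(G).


G_dBi = 10 * log10(765.01) = 28.84 dBi

28.84 dBi


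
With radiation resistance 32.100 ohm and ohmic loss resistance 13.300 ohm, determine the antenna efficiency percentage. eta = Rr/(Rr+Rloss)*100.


eta = 32.100 / (32.100 + 13.300) * 100 = 70.70%

70.70%


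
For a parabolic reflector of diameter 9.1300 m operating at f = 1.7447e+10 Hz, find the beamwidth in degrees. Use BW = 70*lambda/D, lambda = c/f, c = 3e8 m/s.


lambda = c / f = 3.0000e+08 / 1.7447e+10 = 0.01719493 m
BW = 70 * 0.01719493 / 9.1300 = 0.1318 deg

0.1318 deg


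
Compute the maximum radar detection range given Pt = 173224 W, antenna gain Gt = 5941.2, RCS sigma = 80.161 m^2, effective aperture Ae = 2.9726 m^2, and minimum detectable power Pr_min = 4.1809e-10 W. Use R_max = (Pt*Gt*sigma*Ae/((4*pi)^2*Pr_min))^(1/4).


R^4 = 173224*5941.2*80.161*2.9726 / ((4*pi)^2 * 4.1809e-10) = 3.714431e+18
R_max = 3.714431e+18^0.25 = 43901 m

43901 m


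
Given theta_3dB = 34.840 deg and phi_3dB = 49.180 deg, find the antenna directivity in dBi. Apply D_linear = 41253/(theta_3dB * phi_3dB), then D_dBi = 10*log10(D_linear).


D_linear = 41253 / (34.840 * 49.180) = 24.07625
D_dBi = 10 * log10(24.07625) = 13.82 dBi

13.82 dBi


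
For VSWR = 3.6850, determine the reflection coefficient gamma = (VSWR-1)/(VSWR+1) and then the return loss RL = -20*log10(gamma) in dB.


gamma = (3.6850 - 1) / (3.6850 + 1) = 0.5731057
RL = -20 * log10(0.5731057) = 4.835 dB

4.835 dB


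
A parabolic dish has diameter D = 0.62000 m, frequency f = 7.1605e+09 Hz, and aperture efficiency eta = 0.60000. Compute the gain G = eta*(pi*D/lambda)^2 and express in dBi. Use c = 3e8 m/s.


lambda = c / f = 3.0000e+08 / 7.1605e+09 = 0.04189652 m
G_linear = 0.60000 * (pi * 0.62000 / 0.04189652)^2 = 1296.816
G_dBi = 10 * log10(1296.816) = 31.13 dBi

31.13 dBi


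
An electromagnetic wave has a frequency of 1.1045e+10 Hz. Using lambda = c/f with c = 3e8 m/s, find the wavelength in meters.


lambda = c / f = 3.0000e+08 / 1.1045e+10 = 0.02716 m

0.02716 m


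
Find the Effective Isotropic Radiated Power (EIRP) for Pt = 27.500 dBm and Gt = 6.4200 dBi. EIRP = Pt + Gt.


EIRP = Pt + Gt = 27.500 + 6.4200 = 33.92 dBm

33.92 dBm


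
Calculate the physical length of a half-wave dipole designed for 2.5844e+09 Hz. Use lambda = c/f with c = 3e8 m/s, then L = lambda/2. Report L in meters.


lambda = c / f = 3.0000e+08 / 2.5844e+09 = 0.1160811 m
L = lambda / 2 = 0.1160811 / 2 = 0.05804 m

0.05804 m


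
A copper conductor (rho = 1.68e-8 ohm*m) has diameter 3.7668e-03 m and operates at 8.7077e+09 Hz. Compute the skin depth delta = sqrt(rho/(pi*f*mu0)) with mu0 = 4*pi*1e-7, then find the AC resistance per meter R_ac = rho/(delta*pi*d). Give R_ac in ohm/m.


delta = sqrt(1.68e-8 / (pi * 8.7077e+09 * 4*pi*1e-7)) = 6.990738e-07 m
R_ac = 1.68e-8 / (6.990738e-07 * pi * 3.7668e-03) = 2.031 ohm/m

2.031 ohm/m


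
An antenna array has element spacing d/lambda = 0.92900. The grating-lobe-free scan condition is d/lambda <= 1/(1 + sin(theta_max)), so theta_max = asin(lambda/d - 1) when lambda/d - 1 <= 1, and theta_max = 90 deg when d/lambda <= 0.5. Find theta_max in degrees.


lambda/d - 1 = 1/0.92900 - 1 = 0.07642626
theta_max = asin(0.07642626) = 4.383 deg

4.383 deg


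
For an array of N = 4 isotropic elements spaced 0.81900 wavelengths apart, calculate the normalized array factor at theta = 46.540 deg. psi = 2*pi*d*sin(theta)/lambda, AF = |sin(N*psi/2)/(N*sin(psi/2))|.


psi = 2*pi*0.81900*sin(46.540 deg) = 3.735197 rad
AF = |sin(4*3.735197/2) / (4*sin(3.735197/2))| = 0.2424

0.2424


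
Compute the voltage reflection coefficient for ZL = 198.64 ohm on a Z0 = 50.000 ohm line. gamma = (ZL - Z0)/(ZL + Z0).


gamma = (198.64 - 50.000) / (198.64 + 50.000) = 0.5978

0.5978


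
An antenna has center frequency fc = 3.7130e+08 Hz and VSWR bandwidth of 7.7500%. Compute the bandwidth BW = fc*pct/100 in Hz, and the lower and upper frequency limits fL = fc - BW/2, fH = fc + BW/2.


BW = 3.7130e+08 * 7.7500/100 = 2.877575e+07 Hz
fL = 3.7130e+08 - 2.877575e+07/2 = 3.569e+08 Hz
fH = 3.7130e+08 + 2.877575e+07/2 = 3.857e+08 Hz

BW=2.878e+07 Hz, fL=3.569e+08 Hz, fH=3.857e+08 Hz


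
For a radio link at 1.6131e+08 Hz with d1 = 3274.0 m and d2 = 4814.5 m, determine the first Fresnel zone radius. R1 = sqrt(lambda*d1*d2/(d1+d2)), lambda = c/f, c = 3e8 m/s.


lambda = c / f = 3.0000e+08 / 1.6131e+08 = 1.859773 m
R1 = sqrt(1.859773 * 3274.0 * 4814.5 / (3274.0 + 4814.5)) = 60.20 m

60.20 m


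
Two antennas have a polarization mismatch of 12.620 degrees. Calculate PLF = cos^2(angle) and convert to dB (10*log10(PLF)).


PLF_linear = cos^2(12.620 deg) = 0.9522648
PLF_dB = 10 * log10(0.9522648) = -0.2124 dB

-0.2124 dB


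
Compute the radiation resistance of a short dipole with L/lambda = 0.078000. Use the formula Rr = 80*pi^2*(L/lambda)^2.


Rr = 80 * pi^2 * (0.078000)^2 = 80 * 9.869604 * 6.084000e-03 = 4.804 ohm

4.804 ohm


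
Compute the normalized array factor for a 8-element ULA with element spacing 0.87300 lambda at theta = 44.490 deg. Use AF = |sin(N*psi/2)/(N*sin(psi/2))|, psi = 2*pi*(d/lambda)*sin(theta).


psi = 2*pi*0.87300*sin(44.490 deg) = 3.843959 rad
AF = |sin(8*3.843959/2) / (8*sin(3.843959/2))| = 0.04341

0.04341


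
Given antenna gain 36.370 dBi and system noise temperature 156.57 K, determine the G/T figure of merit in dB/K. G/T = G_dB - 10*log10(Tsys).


G/T = 36.370 - 10*log10(156.57) = 36.370 - 21.94709 = 14.42 dB/K

14.42 dB/K


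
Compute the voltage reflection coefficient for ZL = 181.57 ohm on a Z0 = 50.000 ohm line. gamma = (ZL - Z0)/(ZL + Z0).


gamma = (181.57 - 50.000) / (181.57 + 50.000) = 0.5682

0.5682


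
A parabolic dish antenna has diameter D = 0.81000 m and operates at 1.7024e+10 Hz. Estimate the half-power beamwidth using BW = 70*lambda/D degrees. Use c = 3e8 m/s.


lambda = c / f = 3.0000e+08 / 1.7024e+10 = 0.01762218 m
BW = 70 * 0.01762218 / 0.81000 = 1.523 deg

1.523 deg


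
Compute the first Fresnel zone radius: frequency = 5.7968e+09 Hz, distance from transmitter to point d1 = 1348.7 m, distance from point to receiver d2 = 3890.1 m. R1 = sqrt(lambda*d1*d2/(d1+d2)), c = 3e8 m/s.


lambda = c / f = 3.0000e+08 / 5.7968e+09 = 0.05175269 m
R1 = sqrt(0.05175269 * 1348.7 * 3890.1 / (1348.7 + 3890.1)) = 7.199 m

7.199 m


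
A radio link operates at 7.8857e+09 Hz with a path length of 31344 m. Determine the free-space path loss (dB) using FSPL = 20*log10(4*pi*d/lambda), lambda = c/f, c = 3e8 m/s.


lambda = c / f = 3.0000e+08 / 7.8857e+09 = 0.03804355 m
FSPL = 20 * log10(4*pi*31344/0.03804355) = 140.3 dB

140.3 dB


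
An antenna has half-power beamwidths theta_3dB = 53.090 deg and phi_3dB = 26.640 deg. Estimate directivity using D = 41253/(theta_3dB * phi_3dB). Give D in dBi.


D_linear = 41253 / (53.090 * 26.640) = 29.16813
D_dBi = 10 * log10(29.16813) = 14.65 dBi

14.65 dBi


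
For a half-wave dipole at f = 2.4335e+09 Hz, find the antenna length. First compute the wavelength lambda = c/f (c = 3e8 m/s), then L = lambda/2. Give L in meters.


lambda = c / f = 3.0000e+08 / 2.4335e+09 = 0.1232792 m
L = lambda / 2 = 0.1232792 / 2 = 0.06164 m

0.06164 m


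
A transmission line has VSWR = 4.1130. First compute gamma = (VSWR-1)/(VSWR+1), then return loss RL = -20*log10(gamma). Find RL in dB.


gamma = (4.1130 - 1) / (4.1130 + 1) = 0.6088402
RL = -20 * log10(0.6088402) = 4.310 dB

4.310 dB


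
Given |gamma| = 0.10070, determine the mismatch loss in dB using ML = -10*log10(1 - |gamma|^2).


ML = -10 * log10(1 - 0.10070^2) = -10 * log10(0.98985951) = 0.04426 dB

0.04426 dB


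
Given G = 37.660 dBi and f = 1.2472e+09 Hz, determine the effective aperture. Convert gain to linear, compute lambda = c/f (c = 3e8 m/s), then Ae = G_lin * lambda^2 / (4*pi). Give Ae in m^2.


lambda = c / f = 3.0000e+08 / 1.2472e+09 = 0.2405388 m
G_linear = 10^(37.660/10) = 5834.451
Ae = G_linear * lambda^2 / (4*pi) = 5834.451 * 0.2405388^2 / (4*pi) = 26.86 m^2

26.86 m^2


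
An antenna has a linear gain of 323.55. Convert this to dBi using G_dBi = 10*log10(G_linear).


G_dBi = 10 * log10(323.55) = 25.10 dBi

25.10 dBi


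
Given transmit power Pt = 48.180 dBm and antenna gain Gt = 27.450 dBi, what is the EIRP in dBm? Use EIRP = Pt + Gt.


EIRP = Pt + Gt = 48.180 + 27.450 = 75.63 dBm

75.63 dBm


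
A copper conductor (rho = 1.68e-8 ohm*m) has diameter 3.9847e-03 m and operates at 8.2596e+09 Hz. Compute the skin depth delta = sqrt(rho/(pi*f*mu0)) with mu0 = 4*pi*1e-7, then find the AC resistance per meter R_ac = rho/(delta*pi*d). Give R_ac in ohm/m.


delta = sqrt(1.68e-8 / (pi * 8.2596e+09 * 4*pi*1e-7)) = 7.177865e-07 m
R_ac = 1.68e-8 / (7.177865e-07 * pi * 3.9847e-03) = 1.870 ohm/m

1.870 ohm/m


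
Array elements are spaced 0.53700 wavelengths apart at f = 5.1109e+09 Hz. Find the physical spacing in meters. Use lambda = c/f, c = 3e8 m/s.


lambda = c / f = 3.0000e+08 / 5.1109e+09 = 0.05869808 m
d = 0.53700 * 0.05869808 = 0.03152 m

0.03152 m


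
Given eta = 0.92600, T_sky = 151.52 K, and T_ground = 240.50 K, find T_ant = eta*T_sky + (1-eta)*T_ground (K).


T_ant = 0.92600 * 151.52 + (1 - 0.92600) * 240.50 = 158.1 K

158.1 K


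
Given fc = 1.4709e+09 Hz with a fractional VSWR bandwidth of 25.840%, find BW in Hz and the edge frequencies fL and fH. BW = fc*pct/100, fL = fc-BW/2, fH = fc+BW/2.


BW = 1.4709e+09 * 25.840/100 = 3.800806e+08 Hz
fL = 1.4709e+09 - 3.800806e+08/2 = 1.281e+09 Hz
fH = 1.4709e+09 + 3.800806e+08/2 = 1.661e+09 Hz

BW=3.801e+08 Hz, fL=1.281e+09 Hz, fH=1.661e+09 Hz


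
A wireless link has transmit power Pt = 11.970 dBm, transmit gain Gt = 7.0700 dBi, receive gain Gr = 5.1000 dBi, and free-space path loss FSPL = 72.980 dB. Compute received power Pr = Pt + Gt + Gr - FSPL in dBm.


Pr = 11.970 + 7.0700 + 5.1000 - 72.980 = -48.84 dBm

-48.84 dBm


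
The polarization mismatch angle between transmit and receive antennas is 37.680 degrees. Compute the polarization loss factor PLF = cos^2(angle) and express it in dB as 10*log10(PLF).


PLF_linear = cos^2(37.680 deg) = 0.6263724
PLF_dB = 10 * log10(0.6263724) = -2.032 dB

-2.032 dB


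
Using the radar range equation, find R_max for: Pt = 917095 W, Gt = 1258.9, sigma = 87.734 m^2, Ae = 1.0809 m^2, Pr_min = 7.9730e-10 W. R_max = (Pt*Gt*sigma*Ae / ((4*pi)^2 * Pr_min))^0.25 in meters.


R^4 = 917095*1258.9*87.734*1.0809 / ((4*pi)^2 * 7.9730e-10) = 8.695960e+17
R_max = 8.695960e+17^0.25 = 30537 m

30537 m


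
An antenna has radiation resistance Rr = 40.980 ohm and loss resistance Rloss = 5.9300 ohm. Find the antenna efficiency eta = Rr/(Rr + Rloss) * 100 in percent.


eta = 40.980 / (40.980 + 5.9300) * 100 = 87.36%

87.36%


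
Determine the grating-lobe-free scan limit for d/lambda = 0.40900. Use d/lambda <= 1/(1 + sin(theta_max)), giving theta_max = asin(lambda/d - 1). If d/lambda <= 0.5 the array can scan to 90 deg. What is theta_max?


lambda/d - 1 = 1/0.40900 - 1 = 1.444988 >= 1
d/lambda <= 0.5, so the array can scan to endfire without grating lobes: theta_max = 90 deg

90 deg


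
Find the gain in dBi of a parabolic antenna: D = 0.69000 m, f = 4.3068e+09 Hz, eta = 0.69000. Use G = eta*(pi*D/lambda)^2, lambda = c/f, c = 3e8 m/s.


lambda = c / f = 3.0000e+08 / 4.3068e+09 = 0.06965729 m
G_linear = 0.69000 * (pi * 0.69000 / 0.06965729)^2 = 668.2114
G_dBi = 10 * log10(668.2114) = 28.25 dBi

28.25 dBi


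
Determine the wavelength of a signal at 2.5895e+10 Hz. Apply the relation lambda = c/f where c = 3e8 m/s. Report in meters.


lambda = c / f = 3.0000e+08 / 2.5895e+10 = 0.01159 m

0.01159 m


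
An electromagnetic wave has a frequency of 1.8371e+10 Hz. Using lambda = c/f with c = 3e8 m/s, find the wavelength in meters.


lambda = c / f = 3.0000e+08 / 1.8371e+10 = 0.01633 m

0.01633 m


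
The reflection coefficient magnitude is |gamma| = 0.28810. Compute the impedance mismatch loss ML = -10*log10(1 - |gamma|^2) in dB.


ML = -10 * log10(1 - 0.28810^2) = -10 * log10(0.91699839) = 0.3763 dB

0.3763 dB


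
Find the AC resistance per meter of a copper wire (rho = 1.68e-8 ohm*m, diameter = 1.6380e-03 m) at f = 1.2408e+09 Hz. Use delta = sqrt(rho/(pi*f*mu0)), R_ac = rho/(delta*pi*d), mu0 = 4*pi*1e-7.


delta = sqrt(1.68e-8 / (pi * 1.2408e+09 * 4*pi*1e-7)) = 1.851927e-06 m
R_ac = 1.68e-8 / (1.851927e-06 * pi * 1.6380e-03) = 1.763 ohm/m

1.763 ohm/m


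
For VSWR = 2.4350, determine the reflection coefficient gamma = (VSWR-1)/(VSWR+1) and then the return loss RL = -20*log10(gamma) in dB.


gamma = (2.4350 - 1) / (2.4350 + 1) = 0.4177584
RL = -20 * log10(0.4177584) = 7.581 dB

7.581 dB


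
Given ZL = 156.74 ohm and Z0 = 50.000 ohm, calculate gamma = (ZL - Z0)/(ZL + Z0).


gamma = (156.74 - 50.000) / (156.74 + 50.000) = 0.5163

0.5163


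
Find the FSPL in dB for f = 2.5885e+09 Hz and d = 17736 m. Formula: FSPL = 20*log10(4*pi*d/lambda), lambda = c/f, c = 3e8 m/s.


lambda = c / f = 3.0000e+08 / 2.5885e+09 = 0.1158972 m
FSPL = 20 * log10(4*pi*17736/0.1158972) = 125.7 dB

125.7 dB


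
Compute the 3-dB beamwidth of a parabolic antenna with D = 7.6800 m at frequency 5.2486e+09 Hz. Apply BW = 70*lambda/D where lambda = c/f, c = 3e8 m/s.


lambda = c / f = 3.0000e+08 / 5.2486e+09 = 0.05715810 m
BW = 70 * 0.05715810 / 7.6800 = 0.5210 deg

0.5210 deg


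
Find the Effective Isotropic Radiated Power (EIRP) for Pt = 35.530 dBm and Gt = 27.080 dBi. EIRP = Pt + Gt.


EIRP = Pt + Gt = 35.530 + 27.080 = 62.61 dBm

62.61 dBm


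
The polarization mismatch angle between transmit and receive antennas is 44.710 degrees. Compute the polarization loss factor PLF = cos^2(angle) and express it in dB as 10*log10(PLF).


PLF_linear = cos^2(44.710 deg) = 0.5050614
PLF_dB = 10 * log10(0.5050614) = -2.967 dB

-2.967 dB


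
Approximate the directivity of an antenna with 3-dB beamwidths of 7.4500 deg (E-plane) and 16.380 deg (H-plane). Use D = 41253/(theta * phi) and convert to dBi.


D_linear = 41253 / (7.4500 * 16.380) = 338.0534
D_dBi = 10 * log10(338.0534) = 25.29 dBi

25.29 dBi


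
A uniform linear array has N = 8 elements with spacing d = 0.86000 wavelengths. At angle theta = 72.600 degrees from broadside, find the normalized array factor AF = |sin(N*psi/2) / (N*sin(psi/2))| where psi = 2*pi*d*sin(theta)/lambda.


psi = 2*pi*0.86000*sin(72.600 deg) = 5.156275 rad
AF = |sin(8*5.156275/2) / (8*sin(5.156275/2))| = 0.2291

0.2291


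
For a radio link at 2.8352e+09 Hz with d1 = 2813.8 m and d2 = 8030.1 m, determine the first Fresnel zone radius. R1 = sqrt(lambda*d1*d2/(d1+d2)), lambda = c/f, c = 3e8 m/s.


lambda = c / f = 3.0000e+08 / 2.8352e+09 = 0.1058126 m
R1 = sqrt(0.1058126 * 2813.8 * 8030.1 / (2813.8 + 8030.1)) = 14.85 m

14.85 m


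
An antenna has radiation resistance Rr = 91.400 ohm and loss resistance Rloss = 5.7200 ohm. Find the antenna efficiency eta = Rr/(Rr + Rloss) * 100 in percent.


eta = 91.400 / (91.400 + 5.7200) * 100 = 94.11%

94.11%


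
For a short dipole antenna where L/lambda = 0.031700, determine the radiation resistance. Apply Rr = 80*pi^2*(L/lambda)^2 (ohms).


Rr = 80 * pi^2 * (0.031700)^2 = 80 * 9.869604 * 1.004890e-03 = 0.7934 ohm

0.7934 ohm


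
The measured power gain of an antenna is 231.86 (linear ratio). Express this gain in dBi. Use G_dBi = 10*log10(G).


G_dBi = 10 * log10(231.86) = 23.65 dBi

23.65 dBi


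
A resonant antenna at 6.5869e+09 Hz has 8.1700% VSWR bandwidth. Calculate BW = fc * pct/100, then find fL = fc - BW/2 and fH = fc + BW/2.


BW = 6.5869e+09 * 8.1700/100 = 5.381497e+08 Hz
fL = 6.5869e+09 - 5.381497e+08/2 = 6.318e+09 Hz
fH = 6.5869e+09 + 5.381497e+08/2 = 6.856e+09 Hz

BW=5.381e+08 Hz, fL=6.318e+09 Hz, fH=6.856e+09 Hz


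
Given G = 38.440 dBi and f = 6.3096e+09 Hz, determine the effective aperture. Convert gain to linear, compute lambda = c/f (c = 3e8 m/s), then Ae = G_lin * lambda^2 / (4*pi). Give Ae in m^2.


lambda = c / f = 3.0000e+08 / 6.3096e+09 = 0.04754660 m
G_linear = 10^(38.440/10) = 6982.324
Ae = G_linear * lambda^2 / (4*pi) = 6982.324 * 0.04754660^2 / (4*pi) = 1.256 m^2

1.256 m^2


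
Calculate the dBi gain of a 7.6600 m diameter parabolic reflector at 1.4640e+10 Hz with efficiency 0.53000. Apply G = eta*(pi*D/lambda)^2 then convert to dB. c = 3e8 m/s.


lambda = c / f = 3.0000e+08 / 1.4640e+10 = 0.02049180 m
G_linear = 0.53000 * (pi * 7.6600 / 0.02049180)^2 = 730925.2
G_dBi = 10 * log10(730925.2) = 58.64 dBi

58.64 dBi


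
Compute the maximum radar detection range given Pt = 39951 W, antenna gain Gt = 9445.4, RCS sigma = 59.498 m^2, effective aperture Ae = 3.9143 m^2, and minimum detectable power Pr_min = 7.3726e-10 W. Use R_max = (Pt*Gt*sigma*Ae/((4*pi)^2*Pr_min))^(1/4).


R^4 = 39951*9445.4*59.498*3.9143 / ((4*pi)^2 * 7.3726e-10) = 7.548560e+17
R_max = 7.548560e+17^0.25 = 29476 m

29476 m
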